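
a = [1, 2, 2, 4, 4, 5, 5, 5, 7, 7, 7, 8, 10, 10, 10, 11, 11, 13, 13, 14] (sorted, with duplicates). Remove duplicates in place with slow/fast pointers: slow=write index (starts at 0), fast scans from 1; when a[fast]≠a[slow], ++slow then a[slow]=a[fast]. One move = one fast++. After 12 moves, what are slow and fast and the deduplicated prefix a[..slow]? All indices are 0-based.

slow=0 fast=1: a[fast]=2≠a[slow]=1 write a[1]=2, slow++,fast++
slow=1 fast=2: a[fast]=2=a[slow] dup, fast++
slow=1 fast=3: a[fast]=4≠a[slow]=2 write a[2]=4, slow++,fast++
slow=2 fast=4: a[fast]=4=a[slow] dup, fast++
slow=2 fast=5: a[fast]=5≠a[slow]=4 write a[3]=5, slow++,fast++
slow=3 fast=6: a[fast]=5=a[slow] dup, fast++
slow=3 fast=7: a[fast]=5=a[slow] dup, fast++
slow=3 fast=8: a[fast]=7≠a[slow]=5 write a[4]=7, slow++,fast++
slow=4 fast=9: a[fast]=7=a[slow] dup, fast++
slow=4 fast=10: a[fast]=7=a[slow] dup, fast++
slow=4 fast=11: a[fast]=8≠a[slow]=7 write a[5]=8, slow++,fast++
slow=5 fast=12: a[fast]=10≠a[slow]=8 write a[6]=10, slow++,fast++

slow=6, fast=13, prefix=[1, 2, 4, 5, 7, 8, 10]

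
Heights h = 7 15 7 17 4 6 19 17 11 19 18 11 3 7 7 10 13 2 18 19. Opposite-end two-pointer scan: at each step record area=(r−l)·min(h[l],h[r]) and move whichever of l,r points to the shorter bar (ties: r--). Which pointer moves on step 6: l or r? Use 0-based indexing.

[0,19] min(7,19)*19=133 best=133 * → l++
[1,19] min(15,19)*18=270 best=270 * → l++
[2,19] min(7,19)*17=119 best=270 → l++
[3,19] min(17,19)*16=272 best=272 * → l++
[4,19] min(4,19)*15=60 best=272 → l++
[5,19] min(6,19)*14=84 best=272 → l++

l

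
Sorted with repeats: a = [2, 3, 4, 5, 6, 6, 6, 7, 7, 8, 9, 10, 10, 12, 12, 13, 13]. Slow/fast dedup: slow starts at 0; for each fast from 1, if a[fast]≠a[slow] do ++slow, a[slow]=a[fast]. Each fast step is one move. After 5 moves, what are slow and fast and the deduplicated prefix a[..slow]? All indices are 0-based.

slow=0 fast=1: a[fast]=3≠a[slow]=2 write a[1]=3, slow++,fast++
slow=1 fast=2: a[fast]=4≠a[slow]=3 write a[2]=4, slow++,fast++
slow=2 fast=3: a[fast]=5≠a[slow]=4 write a[3]=5, slow++,fast++
slow=3 fast=4: a[fast]=6≠a[slow]=5 write a[4]=6, slow++,fast++
slow=4 fast=5: a[fast]=6=a[slow] dup, fast++

slow=4, fast=6, prefix=[2, 3, 4, 5, 6]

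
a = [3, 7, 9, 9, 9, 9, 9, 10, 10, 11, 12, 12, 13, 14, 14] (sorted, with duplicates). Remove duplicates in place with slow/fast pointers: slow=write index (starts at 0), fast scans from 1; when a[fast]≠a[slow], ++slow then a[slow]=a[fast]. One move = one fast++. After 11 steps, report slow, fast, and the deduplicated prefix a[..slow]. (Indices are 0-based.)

slow=5, fast=12, prefix=[3, 7, 9, 10, 11, 12]

slow=0 fast=1: a[fast]=7≠a[slow]=3 write a[1]=7, slow++,fast++
slow=1 fast=2: a[fast]=9≠a[slow]=7 write a[2]=9, slow++,fast++
slow=2 fast=3: a[fast]=9=a[slow] dup, fast++
slow=2 fast=4: a[fast]=9=a[slow] dup, fast++
slow=2 fast=5: a[fast]=9=a[slow] dup, fast++
slow=2 fast=6: a[fast]=9=a[slow] dup, fast++
slow=2 fast=7: a[fast]=10≠a[slow]=9 write a[3]=10, slow++,fast++
slow=3 fast=8: a[fast]=10=a[slow] dup, fast++
slow=3 fast=9: a[fast]=11≠a[slow]=10 write a[4]=11, slow++,fast++
slow=4 fast=10: a[fast]=12≠a[slow]=11 write a[5]=12, slow++,fast++
slow=5 fast=11: a[fast]=12=a[slow] dup, fast++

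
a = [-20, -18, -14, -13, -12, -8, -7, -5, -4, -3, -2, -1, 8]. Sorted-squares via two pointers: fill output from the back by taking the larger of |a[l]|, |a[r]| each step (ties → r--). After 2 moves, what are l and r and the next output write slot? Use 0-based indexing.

[0,12] |-20|>|8| out[12]=400 → l++
[1,12] |-18|>|8| out[11]=324 → l++

l=2, r=12, next write slot=10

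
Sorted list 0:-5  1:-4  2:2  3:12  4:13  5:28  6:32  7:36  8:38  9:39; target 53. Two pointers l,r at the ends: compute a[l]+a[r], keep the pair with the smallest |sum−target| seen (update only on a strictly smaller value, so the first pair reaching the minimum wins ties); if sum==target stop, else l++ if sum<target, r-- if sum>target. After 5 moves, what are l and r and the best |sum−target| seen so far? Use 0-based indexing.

l=5, r=9, best |Δ|=1

l=0 r=9: -5+39=34 d=19 *, l++
l=1 r=9: -4+39=35 d=18 *, l++
l=2 r=9: 2+39=41 d=12 *, l++
l=3 r=9: 12+39=51 d=2 *, l++
l=4 r=9: 13+39=52 d=1 *, l++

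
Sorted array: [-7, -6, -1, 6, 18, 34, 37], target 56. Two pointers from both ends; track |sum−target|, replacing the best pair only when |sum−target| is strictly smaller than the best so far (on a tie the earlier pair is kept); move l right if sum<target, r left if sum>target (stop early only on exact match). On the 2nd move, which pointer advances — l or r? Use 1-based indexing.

l=1 r=7: -7+37=30 d=26 *, l++
l=2 r=7: -6+37=31 d=25 *, l++

l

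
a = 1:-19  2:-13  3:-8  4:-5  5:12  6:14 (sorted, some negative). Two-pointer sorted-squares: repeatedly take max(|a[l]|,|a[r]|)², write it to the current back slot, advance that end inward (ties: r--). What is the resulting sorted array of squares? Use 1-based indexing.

[1,6] |-19|>|14| out[6]=361 → l++
[2,6] |-13|<=|14| out[5]=196 → r--
[2,5] |-13|>|12| out[4]=169 → l++
[3,5] |-8|<=|12| out[3]=144 → r--
[3,4] |-8|>|-5| out[2]=64 → l++
[4,4] |-5|<=|-5| out[1]=25 → r--

[25, 64, 144, 169, 196, 361]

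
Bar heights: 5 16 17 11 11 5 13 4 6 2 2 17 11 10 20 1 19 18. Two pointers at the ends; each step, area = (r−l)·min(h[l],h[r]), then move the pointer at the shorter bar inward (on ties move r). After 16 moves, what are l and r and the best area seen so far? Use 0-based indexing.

l=14, r=15, best area=256

l=0 r=17: min(5,18)*17=85 best=85 *, l++
l=1 r=17: min(16,18)*16=256 best=256 *, l++
l=2 r=17: min(17,18)*15=255 best=256, l++
l=3 r=17: min(11,18)*14=154 best=256, l++
l=4 r=17: min(11,18)*13=143 best=256, l++
l=5 r=17: min(5,18)*12=60 best=256, l++
l=6 r=17: min(13,18)*11=143 best=256, l++
l=7 r=17: min(4,18)*10=40 best=256, l++
l=8 r=17: min(6,18)*9=54 best=256, l++
l=9 r=17: min(2,18)*8=16 best=256, l++
l=10 r=17: min(2,18)*7=14 best=256, l++
l=11 r=17: min(17,18)*6=102 best=256, l++
l=12 r=17: min(11,18)*5=55 best=256, l++
l=13 r=17: min(10,18)*4=40 best=256, l++
l=14 r=17: min(20,18)*3=54 best=256, r--
l=14 r=16: min(20,19)*2=38 best=256, r--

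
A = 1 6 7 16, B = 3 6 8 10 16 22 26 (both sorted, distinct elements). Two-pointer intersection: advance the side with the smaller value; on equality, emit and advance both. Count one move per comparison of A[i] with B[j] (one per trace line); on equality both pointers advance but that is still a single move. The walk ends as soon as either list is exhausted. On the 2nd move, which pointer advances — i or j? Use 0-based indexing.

i=0 j=0: 1<3, i++
i=1 j=0: 6>3, j++

j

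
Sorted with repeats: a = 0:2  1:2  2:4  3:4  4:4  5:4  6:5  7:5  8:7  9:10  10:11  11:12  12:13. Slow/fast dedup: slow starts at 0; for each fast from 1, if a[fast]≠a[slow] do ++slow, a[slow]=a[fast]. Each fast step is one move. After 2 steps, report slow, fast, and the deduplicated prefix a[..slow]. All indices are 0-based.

(s=0,f=1) a[fast]=2=a[slow] dup → fast++
(s=0,f=2) a[fast]=4≠a[slow]=2 write a[1]=4 → slow++,fast++

slow=1, fast=3, prefix=[2, 4]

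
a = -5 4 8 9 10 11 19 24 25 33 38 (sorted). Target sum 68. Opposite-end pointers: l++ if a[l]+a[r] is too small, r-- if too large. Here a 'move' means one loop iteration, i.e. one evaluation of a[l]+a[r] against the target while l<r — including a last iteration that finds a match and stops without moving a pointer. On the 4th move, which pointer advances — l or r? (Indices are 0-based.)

[0,10] -5+38=33 <68 → l++
[1,10] 4+38=42 <68 → l++
[2,10] 8+38=46 <68 → l++
[3,10] 9+38=47 <68 → l++

l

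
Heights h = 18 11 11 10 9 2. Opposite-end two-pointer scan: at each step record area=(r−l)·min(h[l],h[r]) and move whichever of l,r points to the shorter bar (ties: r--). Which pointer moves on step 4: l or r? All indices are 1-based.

l=1 r=6: min(18,2)*5=10 best=10 *, r--
l=1 r=5: min(18,9)*4=36 best=36 *, r--
l=1 r=4: min(18,10)*3=30 best=36, r--
l=1 r=3: min(18,11)*2=22 best=36, r--

r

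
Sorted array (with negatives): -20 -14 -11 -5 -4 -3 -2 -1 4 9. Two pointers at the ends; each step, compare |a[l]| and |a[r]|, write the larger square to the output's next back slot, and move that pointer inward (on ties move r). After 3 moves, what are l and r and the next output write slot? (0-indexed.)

[0,9] |-20|>|9| out[9]=400 → l++
[1,9] |-14|>|9| out[8]=196 → l++
[2,9] |-11|>|9| out[7]=121 → l++

l=3, r=9, next write slot=6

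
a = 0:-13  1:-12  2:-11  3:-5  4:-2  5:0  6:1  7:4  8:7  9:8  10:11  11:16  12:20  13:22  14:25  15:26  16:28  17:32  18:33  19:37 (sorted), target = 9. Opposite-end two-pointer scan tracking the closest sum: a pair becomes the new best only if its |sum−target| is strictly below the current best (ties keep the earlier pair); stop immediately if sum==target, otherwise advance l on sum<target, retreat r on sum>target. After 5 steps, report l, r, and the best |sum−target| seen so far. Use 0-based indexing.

[0,19] -13+37=24 d=15 * → r--
[0,18] -13+33=20 d=11 * → r--
[0,17] -13+32=19 d=10 * → r--
[0,16] -13+28=15 d=6 * → r--
[0,15] -13+26=13 d=4 * → r--

l=0, r=14, best |Δ|=4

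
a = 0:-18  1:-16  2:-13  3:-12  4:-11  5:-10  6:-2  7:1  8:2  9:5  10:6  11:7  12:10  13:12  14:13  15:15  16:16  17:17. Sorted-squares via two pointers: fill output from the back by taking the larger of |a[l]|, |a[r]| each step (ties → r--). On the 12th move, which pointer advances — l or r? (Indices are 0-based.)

l=0 r=17: |-18|>|17| out[17]=324, l++
l=1 r=17: |-16|<=|17| out[16]=289, r--
l=1 r=16: |-16|<=|16| out[15]=256, r--
l=1 r=15: |-16|>|15| out[14]=256, l++
l=2 r=15: |-13|<=|15| out[13]=225, r--
l=2 r=14: |-13|<=|13| out[12]=169, r--
l=2 r=13: |-13|>|12| out[11]=169, l++
l=3 r=13: |-12|<=|12| out[10]=144, r--
l=3 r=12: |-12|>|10| out[9]=144, l++
l=4 r=12: |-11|>|10| out[8]=121, l++
l=5 r=12: |-10|<=|10| out[7]=100, r--
l=5 r=11: |-10|>|7| out[6]=100, l++

l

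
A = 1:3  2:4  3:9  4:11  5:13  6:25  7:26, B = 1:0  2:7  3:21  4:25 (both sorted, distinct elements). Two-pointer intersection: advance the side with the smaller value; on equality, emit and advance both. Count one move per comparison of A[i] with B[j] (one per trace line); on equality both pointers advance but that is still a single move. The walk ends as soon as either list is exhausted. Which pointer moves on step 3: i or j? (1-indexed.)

i

i=1 j=1: 3>0, j++
i=1 j=2: 3<7, i++
i=2 j=2: 4<7, i++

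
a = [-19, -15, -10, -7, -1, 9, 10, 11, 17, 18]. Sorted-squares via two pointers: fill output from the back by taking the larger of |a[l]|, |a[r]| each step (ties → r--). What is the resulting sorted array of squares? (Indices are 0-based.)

[0,9] |-19|>|18| out[9]=361 → l++
[1,9] |-15|<=|18| out[8]=324 → r--
[1,8] |-15|<=|17| out[7]=289 → r--
[1,7] |-15|>|11| out[6]=225 → l++
[2,7] |-10|<=|11| out[5]=121 → r--
[2,6] |-10|<=|10| out[4]=100 → r--
[2,5] |-10|>|9| out[3]=100 → l++
[3,5] |-7|<=|9| out[2]=81 → r--
[3,4] |-7|>|-1| out[1]=49 → l++
[4,4] |-1|<=|-1| out[0]=1 → r--

[1, 49, 81, 100, 100, 121, 225, 289, 324, 361]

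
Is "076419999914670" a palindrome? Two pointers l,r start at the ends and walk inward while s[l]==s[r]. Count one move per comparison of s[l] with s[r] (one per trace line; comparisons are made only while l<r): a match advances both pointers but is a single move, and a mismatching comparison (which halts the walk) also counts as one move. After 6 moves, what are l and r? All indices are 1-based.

l=7, r=9

[1,15] '0'=='0' → l++,r--
[2,14] '7'=='7' → l++,r--
[3,13] '6'=='6' → l++,r--
[4,12] '4'=='4' → l++,r--
[5,11] '1'=='1' → l++,r--
[6,10] '9'=='9' → l++,r--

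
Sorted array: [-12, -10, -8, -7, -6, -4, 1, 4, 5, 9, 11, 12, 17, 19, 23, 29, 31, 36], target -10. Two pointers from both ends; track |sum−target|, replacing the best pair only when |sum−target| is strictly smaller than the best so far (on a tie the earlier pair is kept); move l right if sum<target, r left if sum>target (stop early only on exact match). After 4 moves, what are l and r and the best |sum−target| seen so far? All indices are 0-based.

l=0, r=13, best |Δ|=21

l=0 r=17: -12+36=24 d=34 *, r--
l=0 r=16: -12+31=19 d=29 *, r--
l=0 r=15: -12+29=17 d=27 *, r--
l=0 r=14: -12+23=11 d=21 *, r--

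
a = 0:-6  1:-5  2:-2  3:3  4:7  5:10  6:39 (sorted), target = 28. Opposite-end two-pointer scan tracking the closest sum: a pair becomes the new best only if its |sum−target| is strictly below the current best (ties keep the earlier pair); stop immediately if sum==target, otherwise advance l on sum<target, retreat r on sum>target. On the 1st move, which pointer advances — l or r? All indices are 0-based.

l=0 r=6: -6+39=33 d=5 *, r--

r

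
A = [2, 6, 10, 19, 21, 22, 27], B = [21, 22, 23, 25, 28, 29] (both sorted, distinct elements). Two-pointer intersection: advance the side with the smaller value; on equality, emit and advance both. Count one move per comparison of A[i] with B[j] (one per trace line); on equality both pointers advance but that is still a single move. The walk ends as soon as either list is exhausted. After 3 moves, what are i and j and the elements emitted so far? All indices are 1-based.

i=4, j=1, emitted=[]

[i=1,j=1] 2<21 → i++
[i=2,j=1] 6<21 → i++
[i=3,j=1] 10<21 → i++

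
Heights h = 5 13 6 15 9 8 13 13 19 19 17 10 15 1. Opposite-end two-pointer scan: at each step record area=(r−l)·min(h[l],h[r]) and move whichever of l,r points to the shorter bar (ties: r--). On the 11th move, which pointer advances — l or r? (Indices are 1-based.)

l

l=1 r=14: min(5,1)*13=13 best=13 *, r--
l=1 r=13: min(5,15)*12=60 best=60 *, l++
l=2 r=13: min(13,15)*11=143 best=143 *, l++
l=3 r=13: min(6,15)*10=60 best=143, l++
l=4 r=13: min(15,15)*9=135 best=143, r--
l=4 r=12: min(15,10)*8=80 best=143, r--
l=4 r=11: min(15,17)*7=105 best=143, l++
l=5 r=11: min(9,17)*6=54 best=143, l++
l=6 r=11: min(8,17)*5=40 best=143, l++
l=7 r=11: min(13,17)*4=52 best=143, l++
l=8 r=11: min(13,17)*3=39 best=143, l++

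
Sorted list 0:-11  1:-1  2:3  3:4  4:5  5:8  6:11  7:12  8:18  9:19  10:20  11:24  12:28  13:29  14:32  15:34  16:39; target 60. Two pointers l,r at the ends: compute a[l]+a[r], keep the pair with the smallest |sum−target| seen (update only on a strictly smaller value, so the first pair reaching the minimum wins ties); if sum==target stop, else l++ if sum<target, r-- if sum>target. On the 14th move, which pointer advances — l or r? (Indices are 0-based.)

[0,16] -11+39=28 d=32 * → l++
[1,16] -1+39=38 d=22 * → l++
[2,16] 3+39=42 d=18 * → l++
[3,16] 4+39=43 d=17 * → l++
[4,16] 5+39=44 d=16 * → l++
[5,16] 8+39=47 d=13 * → l++
[6,16] 11+39=50 d=10 * → l++
[7,16] 12+39=51 d=9 * → l++
[8,16] 18+39=57 d=3 * → l++
[9,16] 19+39=58 d=2 * → l++
[10,16] 20+39=59 d=1 * → l++
[11,16] 24+39=63 d=3 → r--
[11,15] 24+34=58 d=2 → l++
[12,15] 28+34=62 d=2 → r--

r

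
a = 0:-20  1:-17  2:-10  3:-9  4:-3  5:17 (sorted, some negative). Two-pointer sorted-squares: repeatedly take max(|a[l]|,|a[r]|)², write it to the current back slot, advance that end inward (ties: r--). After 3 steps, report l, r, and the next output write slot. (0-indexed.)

l=2, r=4, next write slot=2

l=0 r=5: |-20|>|17| out[5]=400, l++
l=1 r=5: |-17|<=|17| out[4]=289, r--
l=1 r=4: |-17|>|-3| out[3]=289, l++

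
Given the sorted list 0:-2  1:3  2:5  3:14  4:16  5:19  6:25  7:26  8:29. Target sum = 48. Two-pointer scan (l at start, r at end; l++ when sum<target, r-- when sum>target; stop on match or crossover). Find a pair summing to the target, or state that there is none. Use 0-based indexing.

(19, 29)

l=0 r=8: -2+29=27 <48, l++
l=1 r=8: 3+29=32 <48, l++
l=2 r=8: 5+29=34 <48, l++
l=3 r=8: 14+29=43 <48, l++
l=4 r=8: 16+29=45 <48, l++
l=5 r=8: 19+29=48, found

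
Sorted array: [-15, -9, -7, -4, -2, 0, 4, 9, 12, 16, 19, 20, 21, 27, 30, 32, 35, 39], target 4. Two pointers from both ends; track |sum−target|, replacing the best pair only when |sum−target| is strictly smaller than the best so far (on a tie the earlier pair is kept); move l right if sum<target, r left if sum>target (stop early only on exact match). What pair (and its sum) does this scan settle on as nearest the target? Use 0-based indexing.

pair (-15, 19) with sum 4 (|Δ|=0)

[0,17] -15+39=24 d=20 * → r--
[0,16] -15+35=20 d=16 * → r--
[0,15] -15+32=17 d=13 * → r--
[0,14] -15+30=15 d=11 * → r--
[0,13] -15+27=12 d=8 * → r--
[0,12] -15+21=6 d=2 * → r--
[0,11] -15+20=5 d=1 * → r--
[0,10] -15+19=4 d=0 * → stop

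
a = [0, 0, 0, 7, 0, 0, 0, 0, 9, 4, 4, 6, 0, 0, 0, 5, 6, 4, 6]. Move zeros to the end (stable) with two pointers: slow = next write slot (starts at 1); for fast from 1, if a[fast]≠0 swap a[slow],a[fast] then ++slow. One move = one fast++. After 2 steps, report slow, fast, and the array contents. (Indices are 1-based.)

slow=1, fast=3, a=[0, 0, 0, 7, 0, 0, 0, 0, 9, 4, 4, 6, 0, 0, 0, 5, 6, 4, 6]

(s=1,f=1) a[fast]=0 → fast++
(s=1,f=2) a[fast]=0 → fast++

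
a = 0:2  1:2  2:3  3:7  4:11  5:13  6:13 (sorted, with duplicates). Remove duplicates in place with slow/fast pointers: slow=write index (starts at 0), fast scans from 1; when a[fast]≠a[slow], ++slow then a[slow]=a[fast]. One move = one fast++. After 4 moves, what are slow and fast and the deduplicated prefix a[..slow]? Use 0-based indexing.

slow=3, fast=5, prefix=[2, 3, 7, 11]

(s=0,f=1) a[fast]=2=a[slow] dup → fast++
(s=0,f=2) a[fast]=3≠a[slow]=2 write a[1]=3 → slow++,fast++
(s=1,f=3) a[fast]=7≠a[slow]=3 write a[2]=7 → slow++,fast++
(s=2,f=4) a[fast]=11≠a[slow]=7 write a[3]=11 → slow++,fast++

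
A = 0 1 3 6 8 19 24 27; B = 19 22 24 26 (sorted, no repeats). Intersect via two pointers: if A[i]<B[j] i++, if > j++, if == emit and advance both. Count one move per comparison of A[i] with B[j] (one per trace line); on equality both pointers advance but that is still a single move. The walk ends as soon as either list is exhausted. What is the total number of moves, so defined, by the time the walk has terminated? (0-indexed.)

[i=0,j=0] 0<19 → i++
[i=1,j=0] 1<19 → i++
[i=2,j=0] 3<19 → i++
[i=3,j=0] 6<19 → i++
[i=4,j=0] 8<19 → i++
[i=5,j=0] 19==19 emit → i++,j++
[i=6,j=1] 24>22 → j++
[i=6,j=2] 24==24 emit → i++,j++
[i=7,j=3] 27>26 → j++

9 moves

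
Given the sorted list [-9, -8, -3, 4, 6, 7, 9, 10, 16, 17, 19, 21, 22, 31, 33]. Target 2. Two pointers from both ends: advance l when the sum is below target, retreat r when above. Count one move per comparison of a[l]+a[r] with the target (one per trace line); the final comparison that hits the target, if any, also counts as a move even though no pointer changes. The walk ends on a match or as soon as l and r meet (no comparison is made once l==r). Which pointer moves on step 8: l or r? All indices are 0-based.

l

[0,14] -9+33=24 >2 → r--
[0,13] -9+31=22 >2 → r--
[0,12] -9+22=13 >2 → r--
[0,11] -9+21=12 >2 → r--
[0,10] -9+19=10 >2 → r--
[0,9] -9+17=8 >2 → r--
[0,8] -9+16=7 >2 → r--
[0,7] -9+10=1 <2 → l++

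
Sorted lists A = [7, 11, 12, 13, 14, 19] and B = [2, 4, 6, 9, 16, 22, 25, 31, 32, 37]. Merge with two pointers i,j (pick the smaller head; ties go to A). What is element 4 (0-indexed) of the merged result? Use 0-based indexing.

merged[4] = 9

[i=0,j=0] A[i]=7>B[j]=2 take 2 → j++
[i=0,j=1] A[i]=7>B[j]=4 take 4 → j++
[i=0,j=2] A[i]=7>B[j]=6 take 6 → j++
[i=0,j=3] A[i]=7<=B[j]=9 take 7 → i++
[i=1,j=3] A[i]=11>B[j]=9 take 9 → j++
[i=1,j=4] A[i]=11<=B[j]=16 take 11 → i++
[i=2,j=4] A[i]=12<=B[j]=16 take 12 → i++
[i=3,j=4] A[i]=13<=B[j]=16 take 13 → i++
[i=4,j=4] A[i]=14<=B[j]=16 take 14 → i++
[i=5,j=4] A[i]=19>B[j]=16 take 16 → j++
[i=5,j=5] A[i]=19<=B[j]=22 take 19 → i++
[i=6,j=5] A done, take B[j]=22 → j++
[i=6,j=6] A done, take B[j]=25 → j++
[i=6,j=7] A done, take B[j]=31 → j++
[i=6,j=8] A done, take B[j]=32 → j++
[i=6,j=9] A done, take B[j]=37 → j++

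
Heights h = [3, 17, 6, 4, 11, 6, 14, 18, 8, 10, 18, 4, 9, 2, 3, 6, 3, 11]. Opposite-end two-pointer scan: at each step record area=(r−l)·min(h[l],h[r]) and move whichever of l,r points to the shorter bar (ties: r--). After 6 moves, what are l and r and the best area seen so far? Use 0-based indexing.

l=1, r=12, best area=176

l=0 r=17: min(3,11)*17=51 best=51 *, l++
l=1 r=17: min(17,11)*16=176 best=176 *, r--
l=1 r=16: min(17,3)*15=45 best=176, r--
l=1 r=15: min(17,6)*14=84 best=176, r--
l=1 r=14: min(17,3)*13=39 best=176, r--
l=1 r=13: min(17,2)*12=24 best=176, r--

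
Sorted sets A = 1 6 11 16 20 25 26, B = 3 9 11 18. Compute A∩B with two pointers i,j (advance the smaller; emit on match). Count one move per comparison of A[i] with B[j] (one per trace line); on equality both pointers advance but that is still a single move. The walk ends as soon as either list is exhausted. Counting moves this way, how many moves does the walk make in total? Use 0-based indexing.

[i=0,j=0] 1<3 → i++
[i=1,j=0] 6>3 → j++
[i=1,j=1] 6<9 → i++
[i=2,j=1] 11>9 → j++
[i=2,j=2] 11==11 emit → i++,j++
[i=3,j=3] 16<18 → i++
[i=4,j=3] 20>18 → j++

7 moves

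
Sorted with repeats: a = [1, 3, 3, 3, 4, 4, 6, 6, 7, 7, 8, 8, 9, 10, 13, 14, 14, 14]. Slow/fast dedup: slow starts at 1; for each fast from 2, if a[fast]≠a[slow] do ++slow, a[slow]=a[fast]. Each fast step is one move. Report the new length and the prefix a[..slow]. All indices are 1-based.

length 10; prefix = [1, 3, 4, 6, 7, 8, 9, 10, 13, 14]

(s=1,f=2) a[fast]=3≠a[slow]=1 write a[2]=3 → slow++,fast++
(s=2,f=3) a[fast]=3=a[slow] dup → fast++
(s=2,f=4) a[fast]=3=a[slow] dup → fast++
(s=2,f=5) a[fast]=4≠a[slow]=3 write a[3]=4 → slow++,fast++
(s=3,f=6) a[fast]=4=a[slow] dup → fast++
(s=3,f=7) a[fast]=6≠a[slow]=4 write a[4]=6 → slow++,fast++
(s=4,f=8) a[fast]=6=a[slow] dup → fast++
(s=4,f=9) a[fast]=7≠a[slow]=6 write a[5]=7 → slow++,fast++
(s=5,f=10) a[fast]=7=a[slow] dup → fast++
(s=5,f=11) a[fast]=8≠a[slow]=7 write a[6]=8 → slow++,fast++
(s=6,f=12) a[fast]=8=a[slow] dup → fast++
(s=6,f=13) a[fast]=9≠a[slow]=8 write a[7]=9 → slow++,fast++
(s=7,f=14) a[fast]=10≠a[slow]=9 write a[8]=10 → slow++,fast++
(s=8,f=15) a[fast]=13≠a[slow]=10 write a[9]=13 → slow++,fast++
(s=9,f=16) a[fast]=14≠a[slow]=13 write a[10]=14 → slow++,fast++
(s=10,f=17) a[fast]=14=a[slow] dup → fast++
(s=10,f=18) a[fast]=14=a[slow] dup → fast++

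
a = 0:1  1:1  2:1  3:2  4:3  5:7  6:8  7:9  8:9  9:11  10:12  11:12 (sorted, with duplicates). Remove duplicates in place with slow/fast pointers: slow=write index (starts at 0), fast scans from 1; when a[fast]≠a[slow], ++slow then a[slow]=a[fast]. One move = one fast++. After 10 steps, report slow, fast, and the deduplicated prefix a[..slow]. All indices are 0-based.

slow=7, fast=11, prefix=[1, 2, 3, 7, 8, 9, 11, 12]

(s=0,f=1) a[fast]=1=a[slow] dup → fast++
(s=0,f=2) a[fast]=1=a[slow] dup → fast++
(s=0,f=3) a[fast]=2≠a[slow]=1 write a[1]=2 → slow++,fast++
(s=1,f=4) a[fast]=3≠a[slow]=2 write a[2]=3 → slow++,fast++
(s=2,f=5) a[fast]=7≠a[slow]=3 write a[3]=7 → slow++,fast++
(s=3,f=6) a[fast]=8≠a[slow]=7 write a[4]=8 → slow++,fast++
(s=4,f=7) a[fast]=9≠a[slow]=8 write a[5]=9 → slow++,fast++
(s=5,f=8) a[fast]=9=a[slow] dup → fast++
(s=5,f=9) a[fast]=11≠a[slow]=9 write a[6]=11 → slow++,fast++
(s=6,f=10) a[fast]=12≠a[slow]=11 write a[7]=12 → slow++,fast++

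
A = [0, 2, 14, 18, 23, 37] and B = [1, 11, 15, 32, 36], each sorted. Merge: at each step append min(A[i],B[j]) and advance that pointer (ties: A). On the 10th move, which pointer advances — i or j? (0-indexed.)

[i=0,j=0] A[i]=0<=B[j]=1 take 0 → i++
[i=1,j=0] A[i]=2>B[j]=1 take 1 → j++
[i=1,j=1] A[i]=2<=B[j]=11 take 2 → i++
[i=2,j=1] A[i]=14>B[j]=11 take 11 → j++
[i=2,j=2] A[i]=14<=B[j]=15 take 14 → i++
[i=3,j=2] A[i]=18>B[j]=15 take 15 → j++
[i=3,j=3] A[i]=18<=B[j]=32 take 18 → i++
[i=4,j=3] A[i]=23<=B[j]=32 take 23 → i++
[i=5,j=3] A[i]=37>B[j]=32 take 32 → j++
[i=5,j=4] A[i]=37>B[j]=36 take 36 → j++

j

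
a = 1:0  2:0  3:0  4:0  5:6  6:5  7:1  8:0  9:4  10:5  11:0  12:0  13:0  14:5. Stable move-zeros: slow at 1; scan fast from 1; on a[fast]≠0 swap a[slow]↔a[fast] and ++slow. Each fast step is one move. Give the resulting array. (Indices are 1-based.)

[6, 5, 1, 4, 5, 5, 0, 0, 0, 0, 0, 0, 0, 0]

slow=1 fast=1: a[fast]=0, fast++
slow=1 fast=2: a[fast]=0, fast++
slow=1 fast=3: a[fast]=0, fast++
slow=1 fast=4: a[fast]=0, fast++
slow=1 fast=5: a[fast]=6≠0 swap→a[1]=6, slow++,fast++
slow=2 fast=6: a[fast]=5≠0 swap→a[2]=5, slow++,fast++
slow=3 fast=7: a[fast]=1≠0 swap→a[3]=1, slow++,fast++
slow=4 fast=8: a[fast]=0, fast++
slow=4 fast=9: a[fast]=4≠0 swap→a[4]=4, slow++,fast++
slow=5 fast=10: a[fast]=5≠0 swap→a[5]=5, slow++,fast++
slow=6 fast=11: a[fast]=0, fast++
slow=6 fast=12: a[fast]=0, fast++
slow=6 fast=13: a[fast]=0, fast++
slow=6 fast=14: a[fast]=5≠0 swap→a[6]=5, slow++,fast++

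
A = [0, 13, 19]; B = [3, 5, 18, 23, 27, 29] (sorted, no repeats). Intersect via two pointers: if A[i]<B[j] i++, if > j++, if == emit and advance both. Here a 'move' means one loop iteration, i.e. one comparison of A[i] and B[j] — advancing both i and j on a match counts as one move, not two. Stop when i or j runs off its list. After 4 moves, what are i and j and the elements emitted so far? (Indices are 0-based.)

i=2, j=2, emitted=[]

i=0 j=0: 0<3, i++
i=1 j=0: 13>3, j++
i=1 j=1: 13>5, j++
i=1 j=2: 13<18, i++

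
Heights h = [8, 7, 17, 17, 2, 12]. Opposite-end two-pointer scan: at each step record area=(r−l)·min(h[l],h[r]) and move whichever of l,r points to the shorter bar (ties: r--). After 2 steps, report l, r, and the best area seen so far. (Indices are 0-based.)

l=2, r=5, best area=40

[0,5] min(8,12)*5=40 best=40 * → l++
[1,5] min(7,12)*4=28 best=40 → l++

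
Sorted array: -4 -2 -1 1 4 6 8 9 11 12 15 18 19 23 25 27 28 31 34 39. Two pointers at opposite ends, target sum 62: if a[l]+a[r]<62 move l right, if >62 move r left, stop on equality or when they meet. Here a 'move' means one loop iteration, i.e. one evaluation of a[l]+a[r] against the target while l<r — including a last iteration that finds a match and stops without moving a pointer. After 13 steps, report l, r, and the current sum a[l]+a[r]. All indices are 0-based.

l=13, r=19, sum=62

[0,19] -4+39=35 <62 → l++
[1,19] -2+39=37 <62 → l++
[2,19] -1+39=38 <62 → l++
[3,19] 1+39=40 <62 → l++
[4,19] 4+39=43 <62 → l++
[5,19] 6+39=45 <62 → l++
[6,19] 8+39=47 <62 → l++
[7,19] 9+39=48 <62 → l++
[8,19] 11+39=50 <62 → l++
[9,19] 12+39=51 <62 → l++
[10,19] 15+39=54 <62 → l++
[11,19] 18+39=57 <62 → l++
[12,19] 19+39=58 <62 → l++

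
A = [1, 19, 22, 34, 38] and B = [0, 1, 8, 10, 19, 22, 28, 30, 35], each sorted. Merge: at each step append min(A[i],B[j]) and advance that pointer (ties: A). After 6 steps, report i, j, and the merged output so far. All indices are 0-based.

i=2, j=4, merged so far=[0, 1, 1, 8, 10, 19]

[i=0,j=0] A[i]=1>B[j]=0 take 0 → j++
[i=0,j=1] A[i]=1<=B[j]=1 take 1 → i++
[i=1,j=1] A[i]=19>B[j]=1 take 1 → j++
[i=1,j=2] A[i]=19>B[j]=8 take 8 → j++
[i=1,j=3] A[i]=19>B[j]=10 take 10 → j++
[i=1,j=4] A[i]=19<=B[j]=19 take 19 → i++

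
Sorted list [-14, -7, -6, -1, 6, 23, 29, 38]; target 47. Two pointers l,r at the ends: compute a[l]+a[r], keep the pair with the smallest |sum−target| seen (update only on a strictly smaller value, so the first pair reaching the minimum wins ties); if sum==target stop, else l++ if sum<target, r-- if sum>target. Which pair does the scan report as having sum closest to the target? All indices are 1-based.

pair (6, 38) with sum 44 (|Δ|=3)

[1,8] -14+38=24 d=23 * → l++
[2,8] -7+38=31 d=16 * → l++
[3,8] -6+38=32 d=15 * → l++
[4,8] -1+38=37 d=10 * → l++
[5,8] 6+38=44 d=3 * → l++
[6,8] 23+38=61 d=14 → r--
[6,7] 23+29=52 d=5 → r--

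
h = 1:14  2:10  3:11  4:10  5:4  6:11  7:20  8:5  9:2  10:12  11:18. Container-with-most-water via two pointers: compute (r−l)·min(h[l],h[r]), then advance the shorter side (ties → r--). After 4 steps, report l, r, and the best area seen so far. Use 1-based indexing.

[1,11] min(14,18)*10=140 best=140 * → l++
[2,11] min(10,18)*9=90 best=140 → l++
[3,11] min(11,18)*8=88 best=140 → l++
[4,11] min(10,18)*7=70 best=140 → l++

l=5, r=11, best area=140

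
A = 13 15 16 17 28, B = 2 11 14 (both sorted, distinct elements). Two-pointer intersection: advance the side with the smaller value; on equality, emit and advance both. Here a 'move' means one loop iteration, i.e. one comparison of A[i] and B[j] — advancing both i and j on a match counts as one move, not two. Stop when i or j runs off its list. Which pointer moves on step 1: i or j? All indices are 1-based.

j

[i=1,j=1] 13>2 → j++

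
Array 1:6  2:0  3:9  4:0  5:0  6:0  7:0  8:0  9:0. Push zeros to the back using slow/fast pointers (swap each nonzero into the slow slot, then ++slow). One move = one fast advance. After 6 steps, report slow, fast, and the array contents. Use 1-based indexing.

slow=3, fast=7, a=[6, 9, 0, 0, 0, 0, 0, 0, 0]

slow=1 fast=1: a[fast]=6≠0 swap→a[1]=6, slow++,fast++
slow=2 fast=2: a[fast]=0, fast++
slow=2 fast=3: a[fast]=9≠0 swap→a[2]=9, slow++,fast++
slow=3 fast=4: a[fast]=0, fast++
slow=3 fast=5: a[fast]=0, fast++
slow=3 fast=6: a[fast]=0, fast++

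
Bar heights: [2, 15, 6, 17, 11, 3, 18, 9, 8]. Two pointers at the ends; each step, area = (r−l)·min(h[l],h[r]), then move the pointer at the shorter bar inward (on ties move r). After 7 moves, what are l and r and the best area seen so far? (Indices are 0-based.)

l=5, r=6, best area=75

l=0 r=8: min(2,8)*8=16 best=16 *, l++
l=1 r=8: min(15,8)*7=56 best=56 *, r--
l=1 r=7: min(15,9)*6=54 best=56, r--
l=1 r=6: min(15,18)*5=75 best=75 *, l++
l=2 r=6: min(6,18)*4=24 best=75, l++
l=3 r=6: min(17,18)*3=51 best=75, l++
l=4 r=6: min(11,18)*2=22 best=75, l++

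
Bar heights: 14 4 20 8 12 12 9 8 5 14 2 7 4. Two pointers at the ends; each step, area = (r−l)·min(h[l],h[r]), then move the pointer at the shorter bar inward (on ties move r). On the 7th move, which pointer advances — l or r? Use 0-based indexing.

r

l=0 r=12: min(14,4)*12=48 best=48 *, r--
l=0 r=11: min(14,7)*11=77 best=77 *, r--
l=0 r=10: min(14,2)*10=20 best=77, r--
l=0 r=9: min(14,14)*9=126 best=126 *, r--
l=0 r=8: min(14,5)*8=40 best=126, r--
l=0 r=7: min(14,8)*7=56 best=126, r--
l=0 r=6: min(14,9)*6=54 best=126, r--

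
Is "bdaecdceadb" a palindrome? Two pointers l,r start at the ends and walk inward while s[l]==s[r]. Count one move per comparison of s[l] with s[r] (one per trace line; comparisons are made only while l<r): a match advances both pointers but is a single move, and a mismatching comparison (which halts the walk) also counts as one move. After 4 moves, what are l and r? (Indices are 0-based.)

l=4, r=6

[0,10] 'b'=='b' → l++,r--
[1,9] 'd'=='d' → l++,r--
[2,8] 'a'=='a' → l++,r--
[3,7] 'e'=='e' → l++,r--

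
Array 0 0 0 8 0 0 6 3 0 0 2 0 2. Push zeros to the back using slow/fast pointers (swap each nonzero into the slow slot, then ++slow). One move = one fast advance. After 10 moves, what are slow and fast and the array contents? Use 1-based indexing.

slow=4, fast=11, a=[8, 6, 3, 0, 0, 0, 0, 0, 0, 0, 2, 0, 2]

(s=1,f=1) a[fast]=0 → fast++
(s=1,f=2) a[fast]=0 → fast++
(s=1,f=3) a[fast]=0 → fast++
(s=1,f=4) a[fast]=8≠0 swap→a[1]=8 → slow++,fast++
(s=2,f=5) a[fast]=0 → fast++
(s=2,f=6) a[fast]=0 → fast++
(s=2,f=7) a[fast]=6≠0 swap→a[2]=6 → slow++,fast++
(s=3,f=8) a[fast]=3≠0 swap→a[3]=3 → slow++,fast++
(s=4,f=9) a[fast]=0 → fast++
(s=4,f=10) a[fast]=0 → fast++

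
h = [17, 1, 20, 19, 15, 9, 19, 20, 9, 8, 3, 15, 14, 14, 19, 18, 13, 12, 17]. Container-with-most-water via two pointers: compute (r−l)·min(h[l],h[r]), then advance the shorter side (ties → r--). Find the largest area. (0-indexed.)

l=0 r=18: min(17,17)*18=306 best=306 *, r--
l=0 r=17: min(17,12)*17=204 best=306, r--
l=0 r=16: min(17,13)*16=208 best=306, r--
l=0 r=15: min(17,18)*15=255 best=306, l++
l=1 r=15: min(1,18)*14=14 best=306, l++
l=2 r=15: min(20,18)*13=234 best=306, r--
l=2 r=14: min(20,19)*12=228 best=306, r--
l=2 r=13: min(20,14)*11=154 best=306, r--
l=2 r=12: min(20,14)*10=140 best=306, r--
l=2 r=11: min(20,15)*9=135 best=306, r--
l=2 r=10: min(20,3)*8=24 best=306, r--
l=2 r=9: min(20,8)*7=56 best=306, r--
l=2 r=8: min(20,9)*6=54 best=306, r--
l=2 r=7: min(20,20)*5=100 best=306, r--
l=2 r=6: min(20,19)*4=76 best=306, r--
l=2 r=5: min(20,9)*3=27 best=306, r--
l=2 r=4: min(20,15)*2=30 best=306, r--
l=2 r=3: min(20,19)*1=19 best=306, r--

max area = 306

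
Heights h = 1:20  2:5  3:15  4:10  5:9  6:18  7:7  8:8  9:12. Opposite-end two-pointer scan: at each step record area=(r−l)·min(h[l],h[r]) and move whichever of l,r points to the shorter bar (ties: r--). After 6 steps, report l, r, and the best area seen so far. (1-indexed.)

l=1 r=9: min(20,12)*8=96 best=96 *, r--
l=1 r=8: min(20,8)*7=56 best=96, r--
l=1 r=7: min(20,7)*6=42 best=96, r--
l=1 r=6: min(20,18)*5=90 best=96, r--
l=1 r=5: min(20,9)*4=36 best=96, r--
l=1 r=4: min(20,10)*3=30 best=96, r--

l=1, r=3, best area=96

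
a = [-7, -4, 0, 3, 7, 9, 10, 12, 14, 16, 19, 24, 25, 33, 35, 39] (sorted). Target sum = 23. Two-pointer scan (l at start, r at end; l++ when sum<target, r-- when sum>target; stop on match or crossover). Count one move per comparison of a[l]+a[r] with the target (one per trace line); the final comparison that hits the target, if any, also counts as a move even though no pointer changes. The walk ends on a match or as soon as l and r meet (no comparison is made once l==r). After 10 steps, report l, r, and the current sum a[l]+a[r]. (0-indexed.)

[0,15] -7+39=32 >23 → r--
[0,14] -7+35=28 >23 → r--
[0,13] -7+33=26 >23 → r--
[0,12] -7+25=18 <23 → l++
[1,12] -4+25=21 <23 → l++
[2,12] 0+25=25 >23 → r--
[2,11] 0+24=24 >23 → r--
[2,10] 0+19=19 <23 → l++
[3,10] 3+19=22 <23 → l++
[4,10] 7+19=26 >23 → r--

l=4, r=9, sum=23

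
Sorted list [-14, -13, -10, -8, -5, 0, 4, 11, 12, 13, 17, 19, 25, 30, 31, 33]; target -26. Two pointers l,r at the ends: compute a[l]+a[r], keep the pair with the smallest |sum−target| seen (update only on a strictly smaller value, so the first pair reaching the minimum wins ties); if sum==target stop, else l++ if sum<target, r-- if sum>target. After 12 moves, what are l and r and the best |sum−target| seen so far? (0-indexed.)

l=0, r=3, best |Δ|=7

l=0 r=15: -14+33=19 d=45 *, r--
l=0 r=14: -14+31=17 d=43 *, r--
l=0 r=13: -14+30=16 d=42 *, r--
l=0 r=12: -14+25=11 d=37 *, r--
l=0 r=11: -14+19=5 d=31 *, r--
l=0 r=10: -14+17=3 d=29 *, r--
l=0 r=9: -14+13=-1 d=25 *, r--
l=0 r=8: -14+12=-2 d=24 *, r--
l=0 r=7: -14+11=-3 d=23 *, r--
l=0 r=6: -14+4=-10 d=16 *, r--
l=0 r=5: -14+0=-14 d=12 *, r--
l=0 r=4: -14+-5=-19 d=7 *, r--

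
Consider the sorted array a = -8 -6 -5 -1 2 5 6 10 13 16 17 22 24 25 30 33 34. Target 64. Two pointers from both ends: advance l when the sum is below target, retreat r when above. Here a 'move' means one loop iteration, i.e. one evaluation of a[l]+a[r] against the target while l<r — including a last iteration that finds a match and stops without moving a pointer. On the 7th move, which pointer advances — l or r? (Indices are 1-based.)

[1,17] -8+34=26 <64 → l++
[2,17] -6+34=28 <64 → l++
[3,17] -5+34=29 <64 → l++
[4,17] -1+34=33 <64 → l++
[5,17] 2+34=36 <64 → l++
[6,17] 5+34=39 <64 → l++
[7,17] 6+34=40 <64 → l++

l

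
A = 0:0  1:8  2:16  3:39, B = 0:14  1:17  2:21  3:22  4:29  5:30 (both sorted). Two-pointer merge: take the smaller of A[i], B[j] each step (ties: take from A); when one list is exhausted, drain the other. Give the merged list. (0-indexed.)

[0, 8, 14, 16, 17, 21, 22, 29, 30, 39]

i=0 j=0: A[i]=0<=B[j]=14 take 0, i++
i=1 j=0: A[i]=8<=B[j]=14 take 8, i++
i=2 j=0: A[i]=16>B[j]=14 take 14, j++
i=2 j=1: A[i]=16<=B[j]=17 take 16, i++
i=3 j=1: A[i]=39>B[j]=17 take 17, j++
i=3 j=2: A[i]=39>B[j]=21 take 21, j++
i=3 j=3: A[i]=39>B[j]=22 take 22, j++
i=3 j=4: A[i]=39>B[j]=29 take 29, j++
i=3 j=5: A[i]=39>B[j]=30 take 30, j++
i=3 j=6: B done, take A[i]=39, i++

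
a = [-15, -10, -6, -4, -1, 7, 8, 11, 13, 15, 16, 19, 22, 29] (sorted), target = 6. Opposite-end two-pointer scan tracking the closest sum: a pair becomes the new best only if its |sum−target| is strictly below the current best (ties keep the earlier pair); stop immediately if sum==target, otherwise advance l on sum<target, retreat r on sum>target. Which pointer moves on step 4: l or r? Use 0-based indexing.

[0,13] -15+29=14 d=8 * → r--
[0,12] -15+22=7 d=1 * → r--
[0,11] -15+19=4 d=2 → l++
[1,11] -10+19=9 d=3 → r--

r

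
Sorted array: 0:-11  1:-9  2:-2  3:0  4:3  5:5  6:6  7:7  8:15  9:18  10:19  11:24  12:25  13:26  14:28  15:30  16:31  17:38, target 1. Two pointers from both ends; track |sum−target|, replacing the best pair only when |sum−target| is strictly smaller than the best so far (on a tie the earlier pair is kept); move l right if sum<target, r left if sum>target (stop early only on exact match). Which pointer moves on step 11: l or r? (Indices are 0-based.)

l

l=0 r=17: -11+38=27 d=26 *, r--
l=0 r=16: -11+31=20 d=19 *, r--
l=0 r=15: -11+30=19 d=18 *, r--
l=0 r=14: -11+28=17 d=16 *, r--
l=0 r=13: -11+26=15 d=14 *, r--
l=0 r=12: -11+25=14 d=13 *, r--
l=0 r=11: -11+24=13 d=12 *, r--
l=0 r=10: -11+19=8 d=7 *, r--
l=0 r=9: -11+18=7 d=6 *, r--
l=0 r=8: -11+15=4 d=3 *, r--
l=0 r=7: -11+7=-4 d=5, l++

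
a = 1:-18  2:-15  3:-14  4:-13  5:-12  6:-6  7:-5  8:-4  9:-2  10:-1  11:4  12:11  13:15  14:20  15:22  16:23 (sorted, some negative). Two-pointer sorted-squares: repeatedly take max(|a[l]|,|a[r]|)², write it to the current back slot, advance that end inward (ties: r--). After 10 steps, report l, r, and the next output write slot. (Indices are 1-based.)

l=1 r=16: |-18|<=|23| out[16]=529, r--
l=1 r=15: |-18|<=|22| out[15]=484, r--
l=1 r=14: |-18|<=|20| out[14]=400, r--
l=1 r=13: |-18|>|15| out[13]=324, l++
l=2 r=13: |-15|<=|15| out[12]=225, r--
l=2 r=12: |-15|>|11| out[11]=225, l++
l=3 r=12: |-14|>|11| out[10]=196, l++
l=4 r=12: |-13|>|11| out[9]=169, l++
l=5 r=12: |-12|>|11| out[8]=144, l++
l=6 r=12: |-6|<=|11| out[7]=121, r--

l=6, r=11, next write slot=6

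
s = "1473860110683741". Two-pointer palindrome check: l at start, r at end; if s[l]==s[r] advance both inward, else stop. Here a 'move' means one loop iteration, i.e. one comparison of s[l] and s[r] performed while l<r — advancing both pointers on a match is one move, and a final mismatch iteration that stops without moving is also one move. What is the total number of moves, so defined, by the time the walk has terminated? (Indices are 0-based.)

8 moves

[0,15] '1'=='1' → l++,r--
[1,14] '4'=='4' → l++,r--
[2,13] '7'=='7' → l++,r--
[3,12] '3'=='3' → l++,r--
[4,11] '8'=='8' → l++,r--
[5,10] '6'=='6' → l++,r--
[6,9] '0'=='0' → l++,r--
[7,8] '1'=='1' → l++,r--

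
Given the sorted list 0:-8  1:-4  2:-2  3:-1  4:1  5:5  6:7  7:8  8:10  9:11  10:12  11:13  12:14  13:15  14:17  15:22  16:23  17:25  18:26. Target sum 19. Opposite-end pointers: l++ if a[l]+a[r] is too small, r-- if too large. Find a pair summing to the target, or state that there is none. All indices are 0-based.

l=0 r=18: -8+26=18 <19, l++
l=1 r=18: -4+26=22 >19, r--
l=1 r=17: -4+25=21 >19, r--
l=1 r=16: -4+23=19, found

(-4, 23)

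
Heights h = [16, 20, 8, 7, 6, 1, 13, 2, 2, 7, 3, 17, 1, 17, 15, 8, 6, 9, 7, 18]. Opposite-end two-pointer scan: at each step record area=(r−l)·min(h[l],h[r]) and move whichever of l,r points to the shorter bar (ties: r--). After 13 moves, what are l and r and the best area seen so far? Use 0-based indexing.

l=1, r=7, best area=324

l=0 r=19: min(16,18)*19=304 best=304 *, l++
l=1 r=19: min(20,18)*18=324 best=324 *, r--
l=1 r=18: min(20,7)*17=119 best=324, r--
l=1 r=17: min(20,9)*16=144 best=324, r--
l=1 r=16: min(20,6)*15=90 best=324, r--
l=1 r=15: min(20,8)*14=112 best=324, r--
l=1 r=14: min(20,15)*13=195 best=324, r--
l=1 r=13: min(20,17)*12=204 best=324, r--
l=1 r=12: min(20,1)*11=11 best=324, r--
l=1 r=11: min(20,17)*10=170 best=324, r--
l=1 r=10: min(20,3)*9=27 best=324, r--
l=1 r=9: min(20,7)*8=56 best=324, r--
l=1 r=8: min(20,2)*7=14 best=324, r--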